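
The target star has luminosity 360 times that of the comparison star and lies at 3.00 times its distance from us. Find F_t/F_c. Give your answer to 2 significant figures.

40

F = L/(4πd²), so F_t/F_c = (L_t/L_c) / (d_t/d_c)²
= 360 / (3.00)² = 360 / 9.000 = 40.00.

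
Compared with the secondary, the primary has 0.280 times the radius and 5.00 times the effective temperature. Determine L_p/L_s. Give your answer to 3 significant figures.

49.0

From the Stefan–Boltzmann law, L ∝ R²T⁴, so
L_p/L_s = (R_p/R_s)² (T_p/T_s)⁴ = (0.280)² × (5.00)⁴ = 0.07840 × 625.0 = 49.00.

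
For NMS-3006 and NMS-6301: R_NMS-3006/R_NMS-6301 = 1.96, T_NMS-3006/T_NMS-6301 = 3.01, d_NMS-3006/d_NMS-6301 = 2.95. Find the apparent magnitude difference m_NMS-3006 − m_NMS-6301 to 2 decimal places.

L_NMS-3006/L_NMS-6301 = (1.96)²(3.01)⁴ = 315.3.
F_NMS-3006/F_NMS-6301 = (L_NMS-3006/L_NMS-6301)/(d_NMS-3006/d_NMS-6301)² = 315.3/8.703 = 36.24.
m_NMS-3006 − m_NMS-6301 = −2.5 log₁₀(36.24) = -3.90.

-3.90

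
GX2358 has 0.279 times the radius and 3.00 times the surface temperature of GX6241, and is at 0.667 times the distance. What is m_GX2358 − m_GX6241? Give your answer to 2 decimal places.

-2.88

L_GX2358/L_GX6241 = (0.279)²(3.00)⁴ = 6.305.
F_GX2358/F_GX6241 = (L_GX2358/L_GX6241)/(d_GX2358/d_GX6241)² = 6.305/0.4449 = 14.17.
m_GX2358 − m_GX6241 = −2.5 log₁₀(14.17) = -2.88.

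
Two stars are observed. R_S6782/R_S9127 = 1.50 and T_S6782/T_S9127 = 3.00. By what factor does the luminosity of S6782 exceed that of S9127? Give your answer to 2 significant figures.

From the Stefan–Boltzmann law, L ∝ R²T⁴, so
L_S6782/L_S9127 = (R_S6782/R_S9127)² (T_S6782/T_S9127)⁴ = (1.50)² × (3.00)⁴ = 2.250 × 81.00 = 182.2.

1.8×10^2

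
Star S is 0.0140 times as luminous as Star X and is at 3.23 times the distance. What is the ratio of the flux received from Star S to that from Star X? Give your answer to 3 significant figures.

0.00134

F = L/(4πd²), so F_S/F_X = (L_S/L_X) / (d_S/d_X)²
= 0.0140 / (3.23)² = 0.0140 / 10.43 = 0.001342.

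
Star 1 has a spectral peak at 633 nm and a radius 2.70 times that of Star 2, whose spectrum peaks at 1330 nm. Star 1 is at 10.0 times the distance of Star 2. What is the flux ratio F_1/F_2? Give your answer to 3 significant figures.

1.42

Wien's law: T_1/T_2 = λ_2/λ_1 = 1330/633 = 2.101.
L_1/L_2 = (R_1/R_2)²(T_1/T_2)⁴ = (2.70)²(2.101)⁴ = 142.1.
F_1/F_2 = (L_1/L_2)/(d_1/d_2)² = 142.1/(10.0)² = 1.421.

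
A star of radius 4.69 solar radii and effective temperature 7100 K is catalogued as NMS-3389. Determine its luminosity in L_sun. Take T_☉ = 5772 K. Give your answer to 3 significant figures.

L/L_☉ = (R/R_☉)² (T/T_☉)⁴ = (4.69)² × (7100/5772)⁴
       = 22.00 × (1.230)⁴ = 22.00 × 2.289 = 50.36.

50.4 L_sun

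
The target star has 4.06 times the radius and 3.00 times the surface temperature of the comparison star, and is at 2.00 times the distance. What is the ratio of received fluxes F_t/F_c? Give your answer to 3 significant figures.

334

L_t/L_c = (R_t/R_c)²(T_t/T_c)⁴ = (4.06)² × (3.00)⁴ = 1335.
F_t/F_c = (L_t/L_c)/(d_t/d_c)² = 1335 / (2.00)² = 333.8.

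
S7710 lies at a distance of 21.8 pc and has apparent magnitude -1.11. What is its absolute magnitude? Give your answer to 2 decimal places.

M = m − 5 log₁₀(d/10 pc) = -1.11 − 5 log₁₀(21.8/10)
  = -1.11 − 5 × 0.338 = -1.11 − 1.69 = -2.80.

-2.80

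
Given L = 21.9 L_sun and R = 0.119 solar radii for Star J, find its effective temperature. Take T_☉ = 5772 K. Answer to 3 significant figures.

3.62×10^4 K

T/T_☉ = (L/L_☉)^(1/4) / (R/R_☉)^(1/2)
T = 5772 × (21.9)^(1/4) / √(0.119) = 5772 × 2.163 / 0.3450 = 3.620×10^4 K.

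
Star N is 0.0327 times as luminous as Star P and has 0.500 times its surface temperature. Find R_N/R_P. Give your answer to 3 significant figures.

L ∝ R²T⁴ gives R ∝ √L / T², so
R_N/R_P = √(0.0327) / (0.500)² = 0.1808 / 0.2500 = 0.7233.

0.723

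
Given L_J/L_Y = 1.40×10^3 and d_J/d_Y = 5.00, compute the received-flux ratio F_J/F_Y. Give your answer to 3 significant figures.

F = L/(4πd²), so F_J/F_Y = (L_J/L_Y) / (d_J/d_Y)²
= 1.40×10^3 / (5.00)² = 1.40×10^3 / 25.00 = 56.00.

56.0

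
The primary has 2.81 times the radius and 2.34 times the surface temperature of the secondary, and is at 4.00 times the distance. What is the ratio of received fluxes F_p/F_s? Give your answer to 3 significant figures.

L_p/L_s = (R_p/R_s)²(T_p/T_s)⁴ = (2.81)² × (2.34)⁴ = 236.7.
F_p/F_s = (L_p/L_s)/(d_p/d_s)² = 236.7 / (4.00)² = 14.80.

14.8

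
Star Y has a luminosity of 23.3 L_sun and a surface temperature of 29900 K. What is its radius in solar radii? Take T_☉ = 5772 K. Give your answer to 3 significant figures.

R/R_☉ = √(L/L_☉) / (T/T_☉)² = √(23.3) / (5.180)²
       = 4.827 / 26.83 = 0.1799.

0.180 solar radii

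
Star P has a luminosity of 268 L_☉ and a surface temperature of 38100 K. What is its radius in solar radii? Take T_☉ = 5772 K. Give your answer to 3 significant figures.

R/R_☉ = √(L/L_☉) / (T/T_☉)² = √(268) / (6.601)²
       = 16.37 / 43.57 = 0.3757.

0.376 solar radii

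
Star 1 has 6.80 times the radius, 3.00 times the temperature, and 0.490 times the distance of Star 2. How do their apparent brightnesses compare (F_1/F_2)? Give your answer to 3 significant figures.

1.56×10^4

L_1/L_2 = (R_1/R_2)²(T_1/T_2)⁴ = (6.80)² × (3.00)⁴ = 3745.
F_1/F_2 = (L_1/L_2)/(d_1/d_2)² = 3745 / (0.490)² = 1.560×10^4.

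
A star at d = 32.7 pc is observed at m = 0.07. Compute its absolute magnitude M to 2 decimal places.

-2.50

M = m − 5 log₁₀(d/10 pc) = 0.07 − 5 log₁₀(32.7/10)
  = 0.07 − 5 × 0.515 = 0.07 − 2.57 = -2.50.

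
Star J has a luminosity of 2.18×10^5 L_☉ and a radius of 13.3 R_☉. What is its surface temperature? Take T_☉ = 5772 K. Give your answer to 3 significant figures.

3.42×10^4 K

T/T_☉ = (L/L_☉)^(1/4) / (R/R_☉)^(1/2)
T = 5772 × (2.18×10^5)^(1/4) / √(13.3) = 5772 × 21.61 / 3.647 = 3.420×10^4 K.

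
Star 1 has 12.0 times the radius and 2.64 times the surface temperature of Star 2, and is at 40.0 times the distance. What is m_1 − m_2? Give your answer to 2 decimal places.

-1.60

L_1/L_2 = (12.0)²(2.64)⁴ = 6995.
F_1/F_2 = (L_1/L_2)/(d_1/d_2)² = 6995/1600 = 4.372.
m_1 − m_2 = −2.5 log₁₀(4.372) = -1.60.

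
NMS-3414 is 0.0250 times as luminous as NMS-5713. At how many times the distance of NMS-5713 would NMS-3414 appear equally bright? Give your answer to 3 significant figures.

Equal flux requires L_NMS-3414/d_NMS-3414² = L_NMS-5713/d_NMS-5713², so d_NMS-3414/d_NMS-5713 = √(L_NMS-3414/L_NMS-5713)
= √(0.0250) = 0.1581.

0.158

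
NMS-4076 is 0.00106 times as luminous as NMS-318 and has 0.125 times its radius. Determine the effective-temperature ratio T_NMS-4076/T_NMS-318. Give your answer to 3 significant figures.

0.510

L ∝ R²T⁴ gives T ∝ (L/R²)^(1/4), so
T_NMS-4076/T_NMS-318 = (0.00106 / 0.125²)^(1/4) = (0.06784)^(1/4) = 0.5104.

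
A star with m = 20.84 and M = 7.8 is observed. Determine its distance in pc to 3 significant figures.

4.06×10^3 pc

m − M = 5 log₁₀(d/10 pc)
20.84 − (7.8) = 13.04 = 5 log₁₀(d/10)
d = 10 × 10^(13.04/5) = 10 × 10^2.608 = 4055 pc.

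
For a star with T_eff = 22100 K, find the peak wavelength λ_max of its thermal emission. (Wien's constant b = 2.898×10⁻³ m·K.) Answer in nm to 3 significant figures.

131 nm

λ_max = b/T = 2.898×10⁻³ / 22100 = 1.31×10^-7 m = 131.1 nm.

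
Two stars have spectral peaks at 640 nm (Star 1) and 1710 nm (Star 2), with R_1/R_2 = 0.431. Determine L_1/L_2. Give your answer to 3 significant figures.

Wien's law gives T ∝ 1/λ_max, so T_1/T_2 = λ_2/λ_1 = 1710/640 = 2.672.
Then L ∝ R²T⁴ gives L_1/L_2 = (0.431)² × (2.672)⁴ = 0.1858 × 50.96 = 9.467.

9.47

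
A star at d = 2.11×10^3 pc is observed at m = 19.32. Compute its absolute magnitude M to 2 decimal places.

M = m − 5 log₁₀(d/10 pc) = 19.32 − 5 log₁₀(2.11×10^3/10)
  = 19.32 − 5 × 2.324 = 19.32 − 11.62 = 7.70.

7.70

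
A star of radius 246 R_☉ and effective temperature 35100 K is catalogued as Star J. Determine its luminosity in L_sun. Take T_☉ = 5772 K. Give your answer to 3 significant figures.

8.28×10^7 L_sun

L/L_☉ = (R/R_☉)² (T/T_☉)⁴ = (246)² × (35100/5772)⁴
       = 6.052×10^4 × (6.081)⁴ = 6.052×10^4 × 1367 = 8.275×10^7.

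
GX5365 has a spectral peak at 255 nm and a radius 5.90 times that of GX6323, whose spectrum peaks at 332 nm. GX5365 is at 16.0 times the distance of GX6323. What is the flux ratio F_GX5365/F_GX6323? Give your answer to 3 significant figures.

Wien's law: T_GX5365/T_GX6323 = λ_GX6323/λ_GX5365 = 332/255 = 1.302.
L_GX5365/L_GX6323 = (R_GX5365/R_GX6323)²(T_GX5365/T_GX6323)⁴ = (5.90)²(1.302)⁴ = 100.0.
F_GX5365/F_GX6323 = (L_GX5365/L_GX6323)/(d_GX5365/d_GX6323)² = 100.0/(16.0)² = 0.3907.

0.391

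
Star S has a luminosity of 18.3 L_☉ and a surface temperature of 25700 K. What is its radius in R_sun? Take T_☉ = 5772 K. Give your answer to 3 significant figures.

0.216 R_sun

R/R_☉ = √(L/L_☉) / (T/T_☉)² = √(18.3) / (4.453)²
       = 4.278 / 19.83 = 0.2158.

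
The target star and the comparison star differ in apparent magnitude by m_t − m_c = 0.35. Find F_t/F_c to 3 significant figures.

0.724

F_t/F_c = 10^(−(m_t − m_c)/2.5) = 10^(-0.35/2.5) = 10^-0.140 = 0.7244.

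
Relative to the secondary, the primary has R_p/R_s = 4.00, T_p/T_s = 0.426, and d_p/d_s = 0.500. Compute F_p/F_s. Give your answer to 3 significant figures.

L_p/L_s = (R_p/R_s)²(T_p/T_s)⁴ = (4.00)² × (0.426)⁴ = 0.5269.
F_p/F_s = (L_p/L_s)/(d_p/d_s)² = 0.5269 / (0.500)² = 2.108.

2.11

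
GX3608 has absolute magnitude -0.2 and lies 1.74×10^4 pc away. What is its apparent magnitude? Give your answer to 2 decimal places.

m = M + 5 log₁₀(d/10 pc) = -0.2 + 5 log₁₀(1.74×10^4/10)
  = -0.2 + 5 × 3.241 = -0.2 + 16.20 = 16.00.

16.00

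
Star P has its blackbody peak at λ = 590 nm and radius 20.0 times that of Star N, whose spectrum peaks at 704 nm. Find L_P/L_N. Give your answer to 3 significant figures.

Wien's law gives T ∝ 1/λ_max, so T_P/T_N = λ_N/λ_P = 704/590 = 1.193.
Then L ∝ R²T⁴ gives L_P/L_N = (20.0)² × (1.193)⁴ = 400.0 × 2.027 = 810.9.

811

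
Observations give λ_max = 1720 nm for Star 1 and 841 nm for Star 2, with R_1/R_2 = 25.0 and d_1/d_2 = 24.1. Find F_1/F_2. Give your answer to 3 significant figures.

0.0615

Wien's law: T_1/T_2 = λ_2/λ_1 = 841/1720 = 0.4890.
L_1/L_2 = (R_1/R_2)²(T_1/T_2)⁴ = (25.0)²(0.4890)⁴ = 35.72.
F_1/F_2 = (L_1/L_2)/(d_1/d_2)² = 35.72/(24.1)² = 0.06151.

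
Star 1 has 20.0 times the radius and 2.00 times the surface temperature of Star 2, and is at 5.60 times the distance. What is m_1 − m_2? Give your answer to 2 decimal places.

L_1/L_2 = (20.0)²(2.00)⁴ = 6400.
F_1/F_2 = (L_1/L_2)/(d_1/d_2)² = 6400/31.36 = 204.1.
m_1 − m_2 = −2.5 log₁₀(204.1) = -5.77.

-5.77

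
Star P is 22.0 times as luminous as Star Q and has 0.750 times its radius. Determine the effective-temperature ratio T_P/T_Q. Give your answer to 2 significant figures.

2.5

L ∝ R²T⁴ gives T ∝ (L/R²)^(1/4), so
T_P/T_Q = (22.0 / 0.750²)^(1/4) = (39.11)^(1/4) = 2.501.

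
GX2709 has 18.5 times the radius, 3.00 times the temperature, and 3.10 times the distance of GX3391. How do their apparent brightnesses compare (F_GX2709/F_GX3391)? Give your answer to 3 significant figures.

2.88×10^3

L_GX2709/L_GX3391 = (R_GX2709/R_GX3391)²(T_GX2709/T_GX3391)⁴ = (18.5)² × (3.00)⁴ = 2.772×10^4.
F_GX2709/F_GX3391 = (L_GX2709/L_GX3391)/(d_GX2709/d_GX3391)² = 2.772×10^4 / (3.10)² = 2885.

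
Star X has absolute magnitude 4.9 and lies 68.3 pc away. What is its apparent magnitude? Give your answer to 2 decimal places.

9.07

m = M + 5 log₁₀(d/10 pc) = 4.9 + 5 log₁₀(68.3/10)
  = 4.9 + 5 × 0.834 = 4.9 + 4.17 = 9.07.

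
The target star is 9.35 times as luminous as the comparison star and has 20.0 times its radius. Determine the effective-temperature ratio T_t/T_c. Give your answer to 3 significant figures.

L ∝ R²T⁴ gives T ∝ (L/R²)^(1/4), so
T_t/T_c = (9.35 / 20.0²)^(1/4) = (0.02337)^(1/4) = 0.3910.

0.391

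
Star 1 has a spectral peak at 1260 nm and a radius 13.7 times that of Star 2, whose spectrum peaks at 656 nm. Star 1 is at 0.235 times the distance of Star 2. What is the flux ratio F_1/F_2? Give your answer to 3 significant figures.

250

Wien's law: T_1/T_2 = λ_2/λ_1 = 656/1260 = 0.5206.
L_1/L_2 = (R_1/R_2)²(T_1/T_2)⁴ = (13.7)²(0.5206)⁴ = 13.79.
F_1/F_2 = (L_1/L_2)/(d_1/d_2)² = 13.79/(0.235)² = 249.7.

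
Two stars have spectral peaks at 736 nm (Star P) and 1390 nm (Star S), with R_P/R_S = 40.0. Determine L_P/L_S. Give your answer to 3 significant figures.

2.04×10^4

Wien's law gives T ∝ 1/λ_max, so T_P/T_S = λ_S/λ_P = 1390/736 = 1.889.
Then L ∝ R²T⁴ gives L_P/L_S = (40.0)² × (1.889)⁴ = 1600 × 12.72 = 2.035×10^4.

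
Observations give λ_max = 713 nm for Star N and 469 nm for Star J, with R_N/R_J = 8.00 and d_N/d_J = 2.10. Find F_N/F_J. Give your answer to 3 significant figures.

Wien's law: T_N/T_J = λ_J/λ_N = 469/713 = 0.6578.
L_N/L_J = (R_N/R_J)²(T_N/T_J)⁴ = (8.00)²(0.6578)⁴ = 11.98.
F_N/F_J = (L_N/L_J)/(d_N/d_J)² = 11.98/(2.10)² = 2.717.

2.72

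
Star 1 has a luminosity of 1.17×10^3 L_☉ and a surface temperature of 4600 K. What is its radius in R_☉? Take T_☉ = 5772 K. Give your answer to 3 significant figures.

53.9 R_☉

R/R_☉ = √(L/L_☉) / (T/T_☉)² = √(1.17×10^3) / (0.7970)²
       = 34.21 / 0.6351 = 53.86.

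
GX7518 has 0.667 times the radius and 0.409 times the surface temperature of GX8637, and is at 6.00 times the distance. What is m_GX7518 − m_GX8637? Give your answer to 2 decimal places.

8.65

L_GX7518/L_GX8637 = (0.667)²(0.409)⁴ = 0.01245.
F_GX7518/F_GX8637 = (L_GX7518/L_GX8637)/(d_GX7518/d_GX8637)² = 0.01245/36.00 = 3.458×10^-4.
m_GX7518 − m_GX8637 = −2.5 log₁₀(3.458×10^-4) = 8.65.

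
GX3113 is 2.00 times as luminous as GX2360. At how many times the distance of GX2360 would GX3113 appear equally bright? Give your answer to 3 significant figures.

Equal flux requires L_GX3113/d_GX3113² = L_GX2360/d_GX2360², so d_GX3113/d_GX2360 = √(L_GX3113/L_GX2360)
= √(2.00) = 1.414.

1.41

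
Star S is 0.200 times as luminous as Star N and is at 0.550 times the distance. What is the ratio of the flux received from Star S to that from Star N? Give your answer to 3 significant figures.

0.661

F = L/(4πd²), so F_S/F_N = (L_S/L_N) / (d_S/d_N)²
= 0.200 / (0.550)² = 0.200 / 0.3025 = 0.6612.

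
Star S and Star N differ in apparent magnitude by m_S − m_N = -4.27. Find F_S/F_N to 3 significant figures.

51.1

F_S/F_N = 10^(−(m_S − m_N)/2.5) = 10^(4.27/2.5) = 10^1.708 = 51.05.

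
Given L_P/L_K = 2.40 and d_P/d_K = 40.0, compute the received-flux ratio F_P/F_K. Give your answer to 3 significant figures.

0.00150

F = L/(4πd²), so F_P/F_K = (L_P/L_K) / (d_P/d_K)²
= 2.40 / (40.0)² = 2.40 / 1600 = 0.001500.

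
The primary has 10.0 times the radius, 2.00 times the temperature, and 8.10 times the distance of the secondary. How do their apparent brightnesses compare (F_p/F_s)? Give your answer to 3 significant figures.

L_p/L_s = (R_p/R_s)²(T_p/T_s)⁴ = (10.0)² × (2.00)⁴ = 1600.
F_p/F_s = (L_p/L_s)/(d_p/d_s)² = 1600 / (8.10)² = 24.39.

24.4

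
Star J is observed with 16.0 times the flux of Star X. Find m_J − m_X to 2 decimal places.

-3.01

m_J − m_X = −2.5 log₁₀(F_J/F_X) = −2.5 log₁₀(16.0) = −2.5 × (1.204) = -3.010.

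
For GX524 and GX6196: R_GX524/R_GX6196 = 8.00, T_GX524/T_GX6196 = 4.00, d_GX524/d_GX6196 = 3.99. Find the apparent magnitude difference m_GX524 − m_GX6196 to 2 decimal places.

-7.53

L_GX524/L_GX6196 = (8.00)²(4.00)⁴ = 1.638×10^4.
F_GX524/F_GX6196 = (L_GX524/L_GX6196)/(d_GX524/d_GX6196)² = 1.638×10^4/15.92 = 1029.
m_GX524 − m_GX6196 = −2.5 log₁₀(1029) = -7.53.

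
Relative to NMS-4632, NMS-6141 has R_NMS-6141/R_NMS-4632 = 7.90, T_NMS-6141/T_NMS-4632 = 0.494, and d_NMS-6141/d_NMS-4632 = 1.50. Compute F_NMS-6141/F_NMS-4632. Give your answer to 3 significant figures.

L_NMS-6141/L_NMS-4632 = (R_NMS-6141/R_NMS-4632)²(T_NMS-6141/T_NMS-4632)⁴ = (7.90)² × (0.494)⁴ = 3.717.
F_NMS-6141/F_NMS-4632 = (L_NMS-6141/L_NMS-4632)/(d_NMS-6141/d_NMS-4632)² = 3.717 / (1.50)² = 1.652.

1.65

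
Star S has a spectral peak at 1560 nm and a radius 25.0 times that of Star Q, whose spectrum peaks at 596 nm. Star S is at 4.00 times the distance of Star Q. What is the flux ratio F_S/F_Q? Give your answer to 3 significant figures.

Wien's law: T_S/T_Q = λ_Q/λ_S = 596/1560 = 0.3821.
L_S/L_Q = (R_S/R_Q)²(T_S/T_Q)⁴ = (25.0)²(0.3821)⁴ = 13.32.
F_S/F_Q = (L_S/L_Q)/(d_S/d_Q)² = 13.32/(4.00)² = 0.8322.

0.832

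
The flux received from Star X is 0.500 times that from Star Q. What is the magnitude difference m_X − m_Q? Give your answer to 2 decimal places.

0.75

m_X − m_Q = −2.5 log₁₀(F_X/F_Q) = −2.5 log₁₀(0.500) = −2.5 × (-0.301) = 0.753.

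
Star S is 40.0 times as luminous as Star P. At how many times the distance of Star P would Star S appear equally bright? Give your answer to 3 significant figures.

Equal flux requires L_S/d_S² = L_P/d_P², so d_S/d_P = √(L_S/L_P)
= √(40.0) = 6.325.

6.32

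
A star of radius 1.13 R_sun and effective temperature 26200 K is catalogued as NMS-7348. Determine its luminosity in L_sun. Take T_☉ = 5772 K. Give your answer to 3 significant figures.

542 L_sun

L/L_☉ = (R/R_☉)² (T/T_☉)⁴ = (1.13)² × (26200/5772)⁴
       = 1.277 × (4.539)⁴ = 1.277 × 424.5 = 542.1.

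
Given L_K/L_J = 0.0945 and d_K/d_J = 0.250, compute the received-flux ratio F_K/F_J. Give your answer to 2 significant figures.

1.5

F = L/(4πd²), so F_K/F_J = (L_K/L_J) / (d_K/d_J)²
= 0.0945 / (0.250)² = 0.0945 / 0.06250 = 1.512.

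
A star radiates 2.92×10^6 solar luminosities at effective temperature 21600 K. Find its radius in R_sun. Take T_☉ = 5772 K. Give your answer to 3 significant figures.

122 R_sun

R/R_☉ = √(L/L_☉) / (T/T_☉)² = √(2.92×10^6) / (3.742)²
       = 1709 / 14.00 = 122.0.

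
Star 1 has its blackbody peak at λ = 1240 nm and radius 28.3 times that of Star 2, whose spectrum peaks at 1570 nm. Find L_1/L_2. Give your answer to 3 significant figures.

Wien's law gives T ∝ 1/λ_max, so T_1/T_2 = λ_2/λ_1 = 1570/1240 = 1.266.
Then L ∝ R²T⁴ gives L_1/L_2 = (28.3)² × (1.266)⁴ = 800.9 × 2.570 = 2058.

2.06×10^3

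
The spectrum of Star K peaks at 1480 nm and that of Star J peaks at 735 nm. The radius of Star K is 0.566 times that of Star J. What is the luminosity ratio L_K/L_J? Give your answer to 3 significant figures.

Wien's law gives T ∝ 1/λ_max, so T_K/T_J = λ_J/λ_K = 735/1480 = 0.4966.
Then L ∝ R²T⁴ gives L_K/L_J = (0.566)² × (0.4966)⁴ = 0.3204 × 0.06083 = 0.01949.

0.0195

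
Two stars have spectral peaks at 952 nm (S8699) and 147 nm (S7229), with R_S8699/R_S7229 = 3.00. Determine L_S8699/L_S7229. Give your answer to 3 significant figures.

0.00512

Wien's law gives T ∝ 1/λ_max, so T_S8699/T_S7229 = λ_S7229/λ_S8699 = 147/952 = 0.1544.
Then L ∝ R²T⁴ gives L_S8699/L_S7229 = (3.00)² × (0.1544)⁴ = 9.000 × 5.685×10^-4 = 0.005116.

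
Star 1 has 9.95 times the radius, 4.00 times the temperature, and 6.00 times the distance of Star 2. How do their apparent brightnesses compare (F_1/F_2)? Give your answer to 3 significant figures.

L_1/L_2 = (R_1/R_2)²(T_1/T_2)⁴ = (9.95)² × (4.00)⁴ = 2.534×10^4.
F_1/F_2 = (L_1/L_2)/(d_1/d_2)² = 2.534×10^4 / (6.00)² = 704.0.

704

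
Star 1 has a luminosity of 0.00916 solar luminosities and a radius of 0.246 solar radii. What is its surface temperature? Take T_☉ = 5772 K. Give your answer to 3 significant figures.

T/T_☉ = (L/L_☉)^(1/4) / (R/R_☉)^(1/2)
T = 5772 × (0.00916)^(1/4) / √(0.246) = 5772 × 0.3094 / 0.4960 = 3600 K.

3.60×10^3 K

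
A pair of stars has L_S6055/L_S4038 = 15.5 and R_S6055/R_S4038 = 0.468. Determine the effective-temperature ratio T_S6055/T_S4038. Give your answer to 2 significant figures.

L ∝ R²T⁴ gives T ∝ (L/R²)^(1/4), so
T_S6055/T_S4038 = (15.5 / 0.468²)^(1/4) = (70.77)^(1/4) = 2.900.

2.9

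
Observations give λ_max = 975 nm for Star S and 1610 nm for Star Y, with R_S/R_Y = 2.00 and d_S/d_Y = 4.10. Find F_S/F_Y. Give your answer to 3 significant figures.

1.77

Wien's law: T_S/T_Y = λ_Y/λ_S = 1610/975 = 1.651.
L_S/L_Y = (R_S/R_Y)²(T_S/T_Y)⁴ = (2.00)²(1.651)⁴ = 29.74.
F_S/F_Y = (L_S/L_Y)/(d_S/d_Y)² = 29.74/(4.10)² = 1.769.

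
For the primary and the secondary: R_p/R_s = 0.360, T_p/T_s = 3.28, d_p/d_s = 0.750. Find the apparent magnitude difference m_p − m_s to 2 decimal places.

L_p/L_s = (0.360)²(3.28)⁴ = 15.00.
F_p/F_s = (L_p/L_s)/(d_p/d_s)² = 15.00/0.5625 = 26.67.
m_p − m_s = −2.5 log₁₀(26.67) = -3.56.

-3.56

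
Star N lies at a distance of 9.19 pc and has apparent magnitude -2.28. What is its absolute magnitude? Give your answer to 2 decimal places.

-2.10

M = m − 5 log₁₀(d/10 pc) = -2.28 − 5 log₁₀(9.19/10)
  = -2.28 − 5 × -0.037 = -2.28 − -0.18 = -2.10.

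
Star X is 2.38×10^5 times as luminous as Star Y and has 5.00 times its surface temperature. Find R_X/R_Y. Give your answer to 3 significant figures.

19.5

L ∝ R²T⁴ gives R ∝ √L / T², so
R_X/R_Y = √(2.38×10^5) / (5.00)² = 487.9 / 25.00 = 19.51.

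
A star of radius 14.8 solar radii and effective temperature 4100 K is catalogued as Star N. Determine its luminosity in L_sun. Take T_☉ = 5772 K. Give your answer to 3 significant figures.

L/L_☉ = (R/R_☉)² (T/T_☉)⁴ = (14.8)² × (4100/5772)⁴
       = 219.0 × (0.7103)⁴ = 219.0 × 0.2546 = 55.76.

55.8 L_sun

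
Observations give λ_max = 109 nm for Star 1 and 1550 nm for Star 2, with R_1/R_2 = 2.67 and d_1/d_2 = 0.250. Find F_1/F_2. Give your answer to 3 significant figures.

Wien's law: T_1/T_2 = λ_2/λ_1 = 1550/109 = 14.22.
L_1/L_2 = (R_1/R_2)²(T_1/T_2)⁴ = (2.67)²(14.22)⁴ = 2.915×10^5.
F_1/F_2 = (L_1/L_2)/(d_1/d_2)² = 2.915×10^5/(0.250)² = 4.664×10^6.

4.66×10^6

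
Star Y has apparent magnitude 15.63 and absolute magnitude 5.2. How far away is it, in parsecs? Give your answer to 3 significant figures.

m − M = 5 log₁₀(d/10 pc)
15.63 − (5.2) = 10.43 = 5 log₁₀(d/10)
d = 10 × 10^(10.43/5) = 10 × 10^2.086 = 1219 pc.

1.22×10^3 pc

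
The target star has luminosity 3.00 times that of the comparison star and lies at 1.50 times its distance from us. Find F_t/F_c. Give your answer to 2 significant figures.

1.3

F = L/(4πd²), so F_t/F_c = (L_t/L_c) / (d_t/d_c)²
= 3.00 / (1.50)² = 3.00 / 2.250 = 1.333.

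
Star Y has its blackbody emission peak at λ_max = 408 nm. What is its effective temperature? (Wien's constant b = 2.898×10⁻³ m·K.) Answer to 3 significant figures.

7.10×10^3 K

T = b/λ_max = 2.898×10⁻³ / (408×10⁻⁹) = 7103 K.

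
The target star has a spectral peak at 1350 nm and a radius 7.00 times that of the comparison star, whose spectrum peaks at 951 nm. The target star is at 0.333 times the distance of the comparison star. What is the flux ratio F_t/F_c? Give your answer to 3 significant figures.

109

Wien's law: T_t/T_c = λ_c/λ_t = 951/1350 = 0.7044.
L_t/L_c = (R_t/R_c)²(T_t/T_c)⁴ = (7.00)²(0.7044)⁴ = 12.07.
F_t/F_c = (L_t/L_c)/(d_t/d_c)² = 12.07/(0.333)² = 108.8.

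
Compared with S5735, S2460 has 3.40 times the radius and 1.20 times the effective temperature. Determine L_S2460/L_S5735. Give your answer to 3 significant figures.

From the Stefan–Boltzmann law, L ∝ R²T⁴, so
L_S2460/L_S5735 = (R_S2460/R_S5735)² (T_S2460/T_S5735)⁴ = (3.40)² × (1.20)⁴ = 11.56 × 2.074 = 23.97.

24.0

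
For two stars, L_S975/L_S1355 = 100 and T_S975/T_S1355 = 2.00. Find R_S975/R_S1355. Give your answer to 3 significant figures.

L ∝ R²T⁴ gives R ∝ √L / T², so
R_S975/R_S1355 = √(100) / (2.00)² = 10.00 / 4.000 = 2.500.

2.50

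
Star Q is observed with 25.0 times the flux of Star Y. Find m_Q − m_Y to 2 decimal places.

-3.49

m_Q − m_Y = −2.5 log₁₀(F_Q/F_Y) = −2.5 log₁₀(25.0) = −2.5 × (1.398) = -3.495.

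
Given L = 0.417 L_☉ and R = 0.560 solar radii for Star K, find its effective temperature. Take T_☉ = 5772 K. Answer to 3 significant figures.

T/T_☉ = (L/L_☉)^(1/4) / (R/R_☉)^(1/2)
T = 5772 × (0.417)^(1/4) / √(0.560) = 5772 × 0.8036 / 0.7483 = 6198 K.

6.20×10^3 K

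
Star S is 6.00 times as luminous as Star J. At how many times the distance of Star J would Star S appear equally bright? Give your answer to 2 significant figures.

Equal flux requires L_S/d_S² = L_J/d_J², so d_S/d_J = √(L_S/L_J)
= √(6.00) = 2.449.

2.4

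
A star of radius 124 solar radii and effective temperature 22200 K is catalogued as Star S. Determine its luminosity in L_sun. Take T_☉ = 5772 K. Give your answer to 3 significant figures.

L/L_☉ = (R/R_☉)² (T/T_☉)⁴ = (124)² × (22200/5772)⁴
       = 1.538×10^4 × (3.846)⁴ = 1.538×10^4 × 218.8 = 3.365×10^6.

3.36×10^6 L_sun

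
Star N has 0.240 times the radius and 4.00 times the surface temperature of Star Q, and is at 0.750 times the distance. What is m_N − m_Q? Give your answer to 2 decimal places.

-3.55

L_N/L_Q = (0.240)²(4.00)⁴ = 14.75.
F_N/F_Q = (L_N/L_Q)/(d_N/d_Q)² = 14.75/0.5625 = 26.21.
m_N − m_Q = −2.5 log₁₀(26.21) = -3.55.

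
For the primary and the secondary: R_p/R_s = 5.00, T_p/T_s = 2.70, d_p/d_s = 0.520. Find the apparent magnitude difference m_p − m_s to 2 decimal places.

-9.23

L_p/L_s = (5.00)²(2.70)⁴ = 1329.
F_p/F_s = (L_p/L_s)/(d_p/d_s)² = 1329/0.2704 = 4913.
m_p − m_s = −2.5 log₁₀(4913) = -9.23.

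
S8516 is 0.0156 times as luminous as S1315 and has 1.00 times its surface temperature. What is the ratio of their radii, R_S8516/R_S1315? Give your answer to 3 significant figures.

0.125

L ∝ R²T⁴ gives R ∝ √L / T², so
R_S8516/R_S1315 = √(0.0156) / (1.00)² = 0.1249 / 1.000 = 0.1249.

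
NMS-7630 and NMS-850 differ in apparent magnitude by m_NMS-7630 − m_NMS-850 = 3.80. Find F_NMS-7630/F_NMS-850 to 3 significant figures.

0.0302

F_NMS-7630/F_NMS-850 = 10^(−(m_NMS-7630 − m_NMS-850)/2.5) = 10^(-3.80/2.5) = 10^-1.520 = 0.03020.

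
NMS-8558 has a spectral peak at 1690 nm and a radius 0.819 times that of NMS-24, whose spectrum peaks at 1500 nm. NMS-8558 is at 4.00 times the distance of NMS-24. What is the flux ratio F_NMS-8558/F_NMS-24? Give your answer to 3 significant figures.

Wien's law: T_NMS-8558/T_NMS-24 = λ_NMS-24/λ_NMS-8558 = 1500/1690 = 0.8876.
L_NMS-8558/L_NMS-24 = (R_NMS-8558/R_NMS-24)²(T_NMS-8558/T_NMS-24)⁴ = (0.819)²(0.8876)⁴ = 0.4163.
F_NMS-8558/F_NMS-24 = (L_NMS-8558/L_NMS-24)/(d_NMS-8558/d_NMS-24)² = 0.4163/(4.00)² = 0.02602.

0.0260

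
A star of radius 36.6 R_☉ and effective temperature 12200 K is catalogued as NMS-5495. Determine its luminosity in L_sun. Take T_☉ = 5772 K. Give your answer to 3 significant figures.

L/L_☉ = (R/R_☉)² (T/T_☉)⁴ = (36.6)² × (12200/5772)⁴
       = 1340 × (2.114)⁴ = 1340 × 19.96 = 2.674×10^4.

2.67×10^4 L_sun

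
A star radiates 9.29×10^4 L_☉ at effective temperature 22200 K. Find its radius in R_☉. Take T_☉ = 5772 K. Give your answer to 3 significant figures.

20.6 R_☉

R/R_☉ = √(L/L_☉) / (T/T_☉)² = √(9.29×10^4) / (3.846)²
       = 304.8 / 14.79 = 20.60.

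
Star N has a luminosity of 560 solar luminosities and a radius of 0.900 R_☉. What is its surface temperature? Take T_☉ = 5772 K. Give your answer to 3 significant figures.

T/T_☉ = (L/L_☉)^(1/4) / (R/R_☉)^(1/2)
T = 5772 × (560)^(1/4) / √(0.900) = 5772 × 4.865 / 0.9487 = 2.960×10^4 K.

2.96×10^4 K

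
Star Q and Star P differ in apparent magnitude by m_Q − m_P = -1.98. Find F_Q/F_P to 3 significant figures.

6.19

F_Q/F_P = 10^(−(m_Q − m_P)/2.5) = 10^(1.98/2.5) = 10^0.792 = 6.194.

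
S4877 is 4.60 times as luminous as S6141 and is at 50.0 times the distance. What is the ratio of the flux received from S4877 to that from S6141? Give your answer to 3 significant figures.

0.00184

F = L/(4πd²), so F_S4877/F_S6141 = (L_S4877/L_S6141) / (d_S4877/d_S6141)²
= 4.60 / (50.0)² = 4.60 / 2500 = 0.001840.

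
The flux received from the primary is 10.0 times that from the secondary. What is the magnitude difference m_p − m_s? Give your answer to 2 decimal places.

-2.50

m_p − m_s = −2.5 log₁₀(F_p/F_s) = −2.5 log₁₀(10.0) = −2.5 × (1.000) = -2.500.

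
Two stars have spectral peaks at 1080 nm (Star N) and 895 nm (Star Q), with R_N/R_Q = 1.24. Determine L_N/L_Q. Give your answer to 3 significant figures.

Wien's law gives T ∝ 1/λ_max, so T_N/T_Q = λ_Q/λ_N = 895/1080 = 0.8287.
Then L ∝ R²T⁴ gives L_N/L_Q = (1.24)² × (0.8287)⁴ = 1.538 × 0.4716 = 0.7252.

0.725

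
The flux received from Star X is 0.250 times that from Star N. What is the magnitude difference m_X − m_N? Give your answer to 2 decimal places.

1.51

m_X − m_N = −2.5 log₁₀(F_X/F_N) = −2.5 log₁₀(0.250) = −2.5 × (-0.602) = 1.505.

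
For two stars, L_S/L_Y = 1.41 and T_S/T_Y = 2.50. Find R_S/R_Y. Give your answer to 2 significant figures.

L ∝ R²T⁴ gives R ∝ √L / T², so
R_S/R_Y = √(1.41) / (2.50)² = 1.187 / 6.250 = 0.1900.

0.19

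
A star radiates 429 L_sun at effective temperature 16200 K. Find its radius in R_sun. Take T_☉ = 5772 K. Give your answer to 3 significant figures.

2.63 R_sun

R/R_☉ = √(L/L_☉) / (T/T_☉)² = √(429) / (2.807)²
       = 20.71 / 7.877 = 2.629.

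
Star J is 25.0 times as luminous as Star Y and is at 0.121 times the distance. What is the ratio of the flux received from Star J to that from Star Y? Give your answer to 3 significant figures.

F = L/(4πd²), so F_J/F_Y = (L_J/L_Y) / (d_J/d_Y)²
= 25.0 / (0.121)² = 25.0 / 0.01464 = 1708.

1.71×10^3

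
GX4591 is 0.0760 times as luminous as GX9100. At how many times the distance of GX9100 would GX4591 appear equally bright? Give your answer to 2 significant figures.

Equal flux requires L_GX4591/d_GX4591² = L_GX9100/d_GX9100², so d_GX4591/d_GX9100 = √(L_GX4591/L_GX9100)
= √(0.0760) = 0.2757.

0.28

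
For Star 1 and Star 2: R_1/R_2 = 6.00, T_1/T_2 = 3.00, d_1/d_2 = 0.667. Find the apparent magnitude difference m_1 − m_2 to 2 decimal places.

-9.54

L_1/L_2 = (6.00)²(3.00)⁴ = 2916.
F_1/F_2 = (L_1/L_2)/(d_1/d_2)² = 2916/0.4449 = 6554.
m_1 − m_2 = −2.5 log₁₀(6554) = -9.54.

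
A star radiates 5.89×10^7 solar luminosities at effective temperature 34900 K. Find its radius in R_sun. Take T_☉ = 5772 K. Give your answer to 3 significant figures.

R/R_☉ = √(L/L_☉) / (T/T_☉)² = √(5.89×10^7) / (6.046)²
       = 7675 / 36.56 = 209.9.

210 R_sun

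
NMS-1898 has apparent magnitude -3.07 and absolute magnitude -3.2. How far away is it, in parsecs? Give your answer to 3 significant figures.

m − M = 5 log₁₀(d/10 pc)
-3.07 − (-3.2) = 0.13 = 5 log₁₀(d/10)
d = 10 × 10^(0.13/5) = 10 × 10^0.026 = 10.62 pc.

10.6 pc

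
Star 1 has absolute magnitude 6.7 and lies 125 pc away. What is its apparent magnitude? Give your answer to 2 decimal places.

12.18

m = M + 5 log₁₀(d/10 pc) = 6.7 + 5 log₁₀(125/10)
  = 6.7 + 5 × 1.097 = 6.7 + 5.48 = 12.18.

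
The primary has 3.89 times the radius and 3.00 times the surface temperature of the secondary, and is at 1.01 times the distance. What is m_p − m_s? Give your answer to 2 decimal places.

-7.70

L_p/L_s = (3.89)²(3.00)⁴ = 1226.
F_p/F_s = (L_p/L_s)/(d_p/d_s)² = 1226/1.020 = 1202.
m_p − m_s = −2.5 log₁₀(1202) = -7.70.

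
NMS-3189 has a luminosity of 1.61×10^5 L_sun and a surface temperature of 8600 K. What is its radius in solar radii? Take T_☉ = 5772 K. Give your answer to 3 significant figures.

R/R_☉ = √(L/L_☉) / (T/T_☉)² = √(1.61×10^5) / (1.490)²
       = 401.2 / 2.220 = 180.7.

181 solar radii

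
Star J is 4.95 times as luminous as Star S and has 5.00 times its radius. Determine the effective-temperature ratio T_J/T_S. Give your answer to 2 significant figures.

0.67

L ∝ R²T⁴ gives T ∝ (L/R²)^(1/4), so
T_J/T_S = (4.95 / 5.00²)^(1/4) = (0.1980)^(1/4) = 0.6671.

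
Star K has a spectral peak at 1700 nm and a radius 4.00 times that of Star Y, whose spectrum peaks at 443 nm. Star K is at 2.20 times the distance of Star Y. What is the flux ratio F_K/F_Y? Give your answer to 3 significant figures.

Wien's law: T_K/T_Y = λ_Y/λ_K = 443/1700 = 0.2606.
L_K/L_Y = (R_K/R_Y)²(T_K/T_Y)⁴ = (4.00)²(0.2606)⁴ = 0.07378.
F_K/F_Y = (L_K/L_Y)/(d_K/d_Y)² = 0.07378/(2.20)² = 0.01524.

0.0152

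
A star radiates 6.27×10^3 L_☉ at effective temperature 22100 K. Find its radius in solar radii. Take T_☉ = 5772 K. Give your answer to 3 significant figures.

5.40 solar radii

R/R_☉ = √(L/L_☉) / (T/T_☉)² = √(6.27×10^3) / (3.829)²
       = 79.18 / 14.66 = 5.401.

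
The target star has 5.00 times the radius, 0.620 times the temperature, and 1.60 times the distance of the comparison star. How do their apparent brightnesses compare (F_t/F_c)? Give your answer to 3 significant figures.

L_t/L_c = (R_t/R_c)²(T_t/T_c)⁴ = (5.00)² × (0.620)⁴ = 3.694.
F_t/F_c = (L_t/L_c)/(d_t/d_c)² = 3.694 / (1.60)² = 1.443.

1.44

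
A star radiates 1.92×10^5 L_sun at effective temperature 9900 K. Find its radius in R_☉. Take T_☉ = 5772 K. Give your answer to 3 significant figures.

149 R_☉

R/R_☉ = √(L/L_☉) / (T/T_☉)² = √(1.92×10^5) / (1.715)²
       = 438.2 / 2.942 = 148.9.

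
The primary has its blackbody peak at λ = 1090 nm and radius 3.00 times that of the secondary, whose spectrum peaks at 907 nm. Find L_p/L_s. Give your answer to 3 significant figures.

4.31

Wien's law gives T ∝ 1/λ_max, so T_p/T_s = λ_s/λ_p = 907/1090 = 0.8321.
Then L ∝ R²T⁴ gives L_p/L_s = (3.00)² × (0.8321)⁴ = 9.000 × 0.4794 = 4.315.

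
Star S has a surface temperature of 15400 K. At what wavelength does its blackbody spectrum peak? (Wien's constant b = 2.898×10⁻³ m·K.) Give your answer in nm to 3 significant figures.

λ_max = b/T = 2.898×10⁻³ / 15400 = 1.88×10^-7 m = 188.2 nm.

188 nm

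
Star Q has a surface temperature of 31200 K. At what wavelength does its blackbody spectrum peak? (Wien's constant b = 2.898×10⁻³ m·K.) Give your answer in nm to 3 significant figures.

λ_max = b/T = 2.898×10⁻³ / 31200 = 9.29×10^-8 m = 92.88 nm.

92.9 nm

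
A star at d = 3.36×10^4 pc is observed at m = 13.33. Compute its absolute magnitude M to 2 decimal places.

M = m − 5 log₁₀(d/10 pc) = 13.33 − 5 log₁₀(3.36×10^4/10)
  = 13.33 − 5 × 3.526 = 13.33 − 17.63 = -4.30.

-4.30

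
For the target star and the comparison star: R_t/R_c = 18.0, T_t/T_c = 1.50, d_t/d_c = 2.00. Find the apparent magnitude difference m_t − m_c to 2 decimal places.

-6.53

L_t/L_c = (18.0)²(1.50)⁴ = 1640.
F_t/F_c = (L_t/L_c)/(d_t/d_c)² = 1640/4.000 = 410.1.
m_t − m_c = −2.5 log₁₀(410.1) = -6.53.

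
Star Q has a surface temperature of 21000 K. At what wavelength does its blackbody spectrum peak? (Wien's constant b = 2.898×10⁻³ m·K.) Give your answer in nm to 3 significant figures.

138 nm

λ_max = b/T = 2.898×10⁻³ / 21000 = 1.38×10^-7 m = 138.0 nm.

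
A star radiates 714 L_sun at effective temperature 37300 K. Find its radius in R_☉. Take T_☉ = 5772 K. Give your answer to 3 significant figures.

0.640 R_☉

R/R_☉ = √(L/L_☉) / (T/T_☉)² = √(714) / (6.462)²
       = 26.72 / 41.76 = 0.6399.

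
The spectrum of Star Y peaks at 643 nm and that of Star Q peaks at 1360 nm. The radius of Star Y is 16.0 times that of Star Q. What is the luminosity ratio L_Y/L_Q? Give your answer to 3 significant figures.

5.12×10^3

Wien's law gives T ∝ 1/λ_max, so T_Y/T_Q = λ_Q/λ_Y = 1360/643 = 2.115.
Then L ∝ R²T⁴ gives L_Y/L_Q = (16.0)² × (2.115)⁴ = 256.0 × 20.01 = 5123.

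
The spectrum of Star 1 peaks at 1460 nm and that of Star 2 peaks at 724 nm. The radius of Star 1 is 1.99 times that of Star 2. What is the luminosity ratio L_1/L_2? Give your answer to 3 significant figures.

0.239

Wien's law gives T ∝ 1/λ_max, so T_1/T_2 = λ_2/λ_1 = 724/1460 = 0.4959.
Then L ∝ R²T⁴ gives L_1/L_2 = (1.99)² × (0.4959)⁴ = 3.960 × 0.06047 = 0.2395.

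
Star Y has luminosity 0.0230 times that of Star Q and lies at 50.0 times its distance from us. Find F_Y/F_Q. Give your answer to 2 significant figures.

9.2×10^-6

F = L/(4πd²), so F_Y/F_Q = (L_Y/L_Q) / (d_Y/d_Q)²
= 0.0230 / (50.0)² = 0.0230 / 2500 = 9.200×10^-6.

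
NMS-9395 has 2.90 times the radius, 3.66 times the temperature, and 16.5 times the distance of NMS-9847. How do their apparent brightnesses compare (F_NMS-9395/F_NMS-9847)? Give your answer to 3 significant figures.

5.54

L_NMS-9395/L_NMS-9847 = (R_NMS-9395/R_NMS-9847)²(T_NMS-9395/T_NMS-9847)⁴ = (2.90)² × (3.66)⁴ = 1509.
F_NMS-9395/F_NMS-9847 = (L_NMS-9395/L_NMS-9847)/(d_NMS-9395/d_NMS-9847)² = 1509 / (16.5)² = 5.543.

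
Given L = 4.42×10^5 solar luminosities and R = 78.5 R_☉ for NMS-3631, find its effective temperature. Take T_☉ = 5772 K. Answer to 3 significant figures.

1.68×10^4 K

T/T_☉ = (L/L_☉)^(1/4) / (R/R_☉)^(1/2)
T = 5772 × (4.42×10^5)^(1/4) / √(78.5) = 5772 × 25.78 / 8.860 = 1.680×10^4 K.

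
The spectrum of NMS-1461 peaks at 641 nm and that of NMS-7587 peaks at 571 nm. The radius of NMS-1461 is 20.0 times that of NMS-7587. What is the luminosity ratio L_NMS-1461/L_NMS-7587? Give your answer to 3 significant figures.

Wien's law gives T ∝ 1/λ_max, so T_NMS-1461/T_NMS-7587 = λ_NMS-7587/λ_NMS-1461 = 571/641 = 0.8908.
Then L ∝ R²T⁴ gives L_NMS-1461/L_NMS-7587 = (20.0)² × (0.8908)⁴ = 400.0 × 0.6297 = 251.9.

252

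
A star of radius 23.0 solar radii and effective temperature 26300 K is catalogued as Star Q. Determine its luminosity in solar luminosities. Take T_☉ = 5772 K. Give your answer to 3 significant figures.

L/L_☉ = (R/R_☉)² (T/T_☉)⁴ = (23.0)² × (26300/5772)⁴
       = 529.0 × (4.556)⁴ = 529.0 × 431.0 = 2.280×10^5.

2.28×10^5 solar luminosities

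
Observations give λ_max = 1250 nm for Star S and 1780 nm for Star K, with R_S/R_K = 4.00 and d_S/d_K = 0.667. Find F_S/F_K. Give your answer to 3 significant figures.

148

Wien's law: T_S/T_K = λ_K/λ_S = 1780/1250 = 1.424.
L_S/L_K = (R_S/R_K)²(T_S/T_K)⁴ = (4.00)²(1.424)⁴ = 65.79.
F_S/F_K = (L_S/L_K)/(d_S/d_K)² = 65.79/(0.667)² = 147.9.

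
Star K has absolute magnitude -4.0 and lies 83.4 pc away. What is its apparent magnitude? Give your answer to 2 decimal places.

0.61

m = M + 5 log₁₀(d/10 pc) = -4.0 + 5 log₁₀(83.4/10)
  = -4.0 + 5 × 0.921 = -4.0 + 4.61 = 0.61.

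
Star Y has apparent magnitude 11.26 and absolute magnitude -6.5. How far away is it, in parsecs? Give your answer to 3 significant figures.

3.56×10^4 pc

m − M = 5 log₁₀(d/10 pc)
11.26 − (-6.5) = 17.76 = 5 log₁₀(d/10)
d = 10 × 10^(17.76/5) = 10 × 10^3.552 = 3.565×10^4 pc.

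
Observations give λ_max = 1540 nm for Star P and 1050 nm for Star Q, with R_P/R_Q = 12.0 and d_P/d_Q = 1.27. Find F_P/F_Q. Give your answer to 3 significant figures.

19.3

Wien's law: T_P/T_Q = λ_Q/λ_P = 1050/1540 = 0.6818.
L_P/L_Q = (R_P/R_Q)²(T_P/T_Q)⁴ = (12.0)²(0.6818)⁴ = 31.12.
F_P/F_Q = (L_P/L_Q)/(d_P/d_Q)² = 31.12/(1.27)² = 19.29.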